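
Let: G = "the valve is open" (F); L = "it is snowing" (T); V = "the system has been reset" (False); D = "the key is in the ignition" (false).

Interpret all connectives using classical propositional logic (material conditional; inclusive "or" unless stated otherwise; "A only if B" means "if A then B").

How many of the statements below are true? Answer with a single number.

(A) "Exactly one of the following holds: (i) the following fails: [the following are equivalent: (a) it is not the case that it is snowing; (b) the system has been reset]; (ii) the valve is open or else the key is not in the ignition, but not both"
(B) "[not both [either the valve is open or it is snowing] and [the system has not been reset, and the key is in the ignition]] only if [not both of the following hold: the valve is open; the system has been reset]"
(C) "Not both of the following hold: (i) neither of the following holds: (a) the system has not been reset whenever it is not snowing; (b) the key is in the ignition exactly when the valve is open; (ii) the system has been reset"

3

(A): This is ¬(¬L ↔ V) ⊕ (G ⊕ ¬D).

¬L = ¬T = F
¬L ↔ V = F ↔ F = T
¬(¬L ↔ V) = ¬T = F
¬D = ¬F = T
G ⊕ ¬D = F ⊕ T = T
¬(¬L ↔ V) ⊕ (G ⊕ ¬D) = F ⊕ T = T
Thus (A) is true.

(B): This is ((G ∨ L) ↑ (¬V ∧ D)) → (G ↑ V).

G ∨ L = F ∨ T = T
¬V = ¬F = T
¬V ∧ D = T ∧ F = F
(G ∨ L) ↑ (¬V ∧ D) = T ↑ F = T
G ↑ V = F ↑ F = T
((G ∨ L) ↑ (¬V ∧ D)) → (G ↑ V) = T → T = T
So (B) is true.

(C): Parsed as ((¬L → ¬V) ↓ (D ↔ G)) ↑ V

¬L = ¬T = F
¬V = ¬F = T
¬L → ¬V = F → T = T
D ↔ G = F ↔ F = T
(¬L → ¬V) ↓ (D ↔ G) = T ↓ T = F
((¬L → ¬V) ↓ (D ↔ G)) ↑ V = F ↑ F = T
So (C) is true.

True statements: 3 ((A), (B), (C)).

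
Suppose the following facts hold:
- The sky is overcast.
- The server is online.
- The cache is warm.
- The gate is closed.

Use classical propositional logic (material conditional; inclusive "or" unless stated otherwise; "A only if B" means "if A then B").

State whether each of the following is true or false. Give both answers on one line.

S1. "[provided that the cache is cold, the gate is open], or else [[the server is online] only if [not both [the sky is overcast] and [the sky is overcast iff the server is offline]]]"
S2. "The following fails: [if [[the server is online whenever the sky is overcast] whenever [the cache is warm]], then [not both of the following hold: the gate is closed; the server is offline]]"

S1 true / S2 false

Let W = "the cache is warm" (True), L = "the gate is open" (False), H = "the server is online" (True), M = "the sky is overcast" (True).

S1: This is (not W -> L) or (H -> (M nand (M iff not H))).

not W = not True = False
not W -> L = False -> False = True
not H = not True = False
M iff not H = True iff False = False
M nand (M iff not H) = True nand False = True
H -> (M nand (M iff not H)) = True -> True = True
(not W -> L) or (H -> (M nand (M iff not H))) = True or True = True
Thus S1 is true.

S2: Formalization: not ((W -> (M -> H)) -> (not L nand not H))

M -> H = True -> True = True
W -> (M -> H) = True -> True = True
not L = not False = True
not H = not True = False
not L nand not H = True nand False = True
(W -> (M -> H)) -> (not L nand not H) = True -> True = True
not ((W -> (M -> H)) -> (not L nand not H)) = not True = False
Thus S2 is false.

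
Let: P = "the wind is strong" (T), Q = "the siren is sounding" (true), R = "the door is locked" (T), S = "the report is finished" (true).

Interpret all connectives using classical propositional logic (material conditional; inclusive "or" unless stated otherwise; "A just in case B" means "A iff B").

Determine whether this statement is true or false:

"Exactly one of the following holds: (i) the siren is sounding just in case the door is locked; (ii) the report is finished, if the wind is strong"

Parsed as (Q iff R) xor (P -> S)

Q iff R = True iff True = True
P -> S = True -> True = True
(Q iff R) xor (P -> S) = True xor True = False

False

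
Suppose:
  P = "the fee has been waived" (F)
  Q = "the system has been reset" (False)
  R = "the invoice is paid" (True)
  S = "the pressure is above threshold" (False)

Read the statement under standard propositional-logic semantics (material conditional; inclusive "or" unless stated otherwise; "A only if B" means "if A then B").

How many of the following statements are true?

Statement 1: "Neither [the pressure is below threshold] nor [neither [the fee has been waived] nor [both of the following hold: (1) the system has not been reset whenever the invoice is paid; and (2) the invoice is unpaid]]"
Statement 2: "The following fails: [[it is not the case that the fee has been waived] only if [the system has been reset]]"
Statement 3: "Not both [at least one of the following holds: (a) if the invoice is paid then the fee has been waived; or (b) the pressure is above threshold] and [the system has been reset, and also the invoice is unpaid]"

2

Statement 1: Parsed as ~S nor (P nor ((R -> ~Q) & ~R))

~S = ~F = T
~Q = ~F = T
R -> ~Q = T -> T = T
~R = ~T = F
(R -> ~Q) & ~R = T & F = F
P nor ((R -> ~Q) & ~R) = F nor F = T
~S nor (P nor ((R -> ~Q) & ~R)) = T nor T = F
So Statement 1 is false.

Statement 2: This is ~(~P -> Q).

~P = ~F = T
~P -> Q = T -> F = F
~(~P -> Q) = ~F = T
So Statement 2 is true.

Statement 3: Parsed as ((R -> P) | S) nand (Q & ~R)

R -> P = T -> F = F
(R -> P) | S = F | F = F
~R = ~T = F
Q & ~R = F & F = F
((R -> P) | S) nand (Q & ~R) = F nand F = T
So Statement 3 is true.

Count: 2.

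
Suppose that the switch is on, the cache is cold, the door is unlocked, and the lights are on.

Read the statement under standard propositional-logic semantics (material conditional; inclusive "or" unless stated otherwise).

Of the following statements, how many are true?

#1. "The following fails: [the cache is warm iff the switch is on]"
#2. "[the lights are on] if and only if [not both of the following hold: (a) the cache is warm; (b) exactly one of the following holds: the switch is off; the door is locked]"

Let Q = "the cache is warm" (F), P = "the switch is on" (T), S = "the lights are on" (T), R = "the door is locked" (F).

#1: In symbols: ~(Q <-> P)

Q <-> P = F <-> T = F
~(Q <-> P) = ~F = T
Hence #1 is true.

#2: This is S <-> (Q nand (~P xor R)).

~P = ~T = F
~P xor R = F xor F = F
Q nand (~P xor R) = F nand F = T
S <-> (Q nand (~P xor R)) = T <-> T = T
So #2 is true.

2 of the 2 statements are true.

2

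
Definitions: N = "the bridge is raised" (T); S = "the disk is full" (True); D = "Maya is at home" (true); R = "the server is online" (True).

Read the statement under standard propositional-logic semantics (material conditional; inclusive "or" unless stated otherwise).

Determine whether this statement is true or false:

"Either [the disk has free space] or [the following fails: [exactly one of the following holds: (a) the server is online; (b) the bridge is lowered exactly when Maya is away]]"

The statement is true.

Values: S=T, R=T, N=T, D=T.
Parsed as ~S | ~(R xor (~N <-> ~D))

~S = ~T = F
~N = ~T = F
~D = ~T = F
~N <-> ~D = F <-> F = T
R xor (~N <-> ~D) = T xor T = F
~(R xor (~N <-> ~D)) = ~F = T
~S | ~(R xor (~N <-> ~D)) = F | T = T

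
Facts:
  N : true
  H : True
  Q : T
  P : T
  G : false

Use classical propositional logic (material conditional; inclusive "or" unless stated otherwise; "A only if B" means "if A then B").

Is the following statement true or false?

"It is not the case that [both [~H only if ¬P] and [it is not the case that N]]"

true

Parsed as ¬((¬H → ¬P) ∧ ¬N)

¬H = ¬T = F
¬P = ¬T = F
¬H → ¬P = F → F = T
¬N = ¬T = F
(¬H → ¬P) ∧ ¬N = T ∧ F = F
¬((¬H → ¬P) ∧ ¬N) = ¬F = T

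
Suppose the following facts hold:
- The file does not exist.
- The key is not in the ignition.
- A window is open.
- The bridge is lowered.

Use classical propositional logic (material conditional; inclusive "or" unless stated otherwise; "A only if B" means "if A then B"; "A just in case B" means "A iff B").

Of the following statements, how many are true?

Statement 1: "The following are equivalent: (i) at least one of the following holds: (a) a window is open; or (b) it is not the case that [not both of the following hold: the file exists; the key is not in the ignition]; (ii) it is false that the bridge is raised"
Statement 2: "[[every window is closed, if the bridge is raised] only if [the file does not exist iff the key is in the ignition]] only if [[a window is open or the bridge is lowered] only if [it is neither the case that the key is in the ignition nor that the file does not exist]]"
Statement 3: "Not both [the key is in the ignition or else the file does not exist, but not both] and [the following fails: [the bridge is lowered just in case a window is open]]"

3

Let R = "a window is open" (T), P = "the file exists" (F), Q = "the key is in the ignition" (F), S = "the bridge is raised" (F).

Statement 1: Formalization: (R | ~(P nand ~Q)) <-> ~S

~Q = ~F = T
P nand ~Q = F nand T = T
~(P nand ~Q) = ~T = F
R | ~(P nand ~Q) = T | F = T
~S = ~F = T
(R | ~(P nand ~Q)) <-> ~S = T <-> T = T
Thus Statement 1 is true.

Statement 2: Parsed as ((S -> ~R) -> (~P <-> Q)) -> ((R | ~S) -> (Q nor ~P))

~R = ~T = F
S -> ~R = F -> F = T
~P = ~F = T
~P <-> Q = T <-> F = F
(S -> ~R) -> (~P <-> Q) = T -> F = F
~S = ~F = T
R | ~S = T | T = T
~P = ~F = T
Q nor ~P = F nor T = F
(R | ~S) -> (Q nor ~P) = T -> F = F
((S -> ~R) -> (~P <-> Q)) -> ((R | ~S) -> (Q nor ~P)) = F -> F = T
Thus Statement 2 is true.

Statement 3: This is (Q xor ~P) nand ~(~S <-> R).

~P = ~F = T
Q xor ~P = F xor T = T
~S = ~F = T
~S <-> R = T <-> T = T
~(~S <-> R) = ~T = F
(Q xor ~P) nand ~(~S <-> R) = T nand F = T
Thus Statement 3 is true.

3 of the 3 statements are true.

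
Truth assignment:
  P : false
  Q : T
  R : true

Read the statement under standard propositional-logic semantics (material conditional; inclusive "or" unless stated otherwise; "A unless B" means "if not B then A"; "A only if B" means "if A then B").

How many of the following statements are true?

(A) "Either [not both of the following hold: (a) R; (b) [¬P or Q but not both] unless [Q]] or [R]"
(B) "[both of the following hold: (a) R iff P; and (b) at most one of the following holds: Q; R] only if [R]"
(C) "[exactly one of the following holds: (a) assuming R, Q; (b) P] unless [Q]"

(A): Parsed as (R nand ((not P xor Q) or Q)) or R

not P = not False = True
not P xor Q = True xor True = False
(not P xor Q) or Q = False or True = True
R nand ((not P xor Q) or Q) = True nand True = False
(R nand ((not P xor Q) or Q)) or R = False or True = True
Hence (A) is true.

(B): Formalization: ((R iff P) and (Q nand R)) -> R

R iff P = True iff False = False
Q nand R = True nand True = False
(R iff P) and (Q nand R) = False and False = False
((R iff P) and (Q nand R)) -> R = False -> True = True
Hence (B) is true.

(C): In symbols: ((R -> Q) xor P) or Q

R -> Q = True -> True = True
(R -> Q) xor P = True xor False = True
((R -> Q) xor P) or Q = True or True = True
So (C) is true.

3 of the 3 statements are true ((A), (B), (C)).

3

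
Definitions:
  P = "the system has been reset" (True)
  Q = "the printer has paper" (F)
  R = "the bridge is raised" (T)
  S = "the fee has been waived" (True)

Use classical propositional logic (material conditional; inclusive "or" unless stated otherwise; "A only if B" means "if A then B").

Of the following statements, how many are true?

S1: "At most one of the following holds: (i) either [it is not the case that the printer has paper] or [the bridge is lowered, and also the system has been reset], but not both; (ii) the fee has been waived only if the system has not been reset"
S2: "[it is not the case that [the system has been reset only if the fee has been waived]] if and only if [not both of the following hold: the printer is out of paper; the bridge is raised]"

S1: This is (~Q xor (~R & P)) nand (S -> ~P).

~Q = ~F = T
~R = ~T = F
~R & P = F & T = F
~Q xor (~R & P) = T xor F = T
~P = ~T = F
S -> ~P = T -> F = F
(~Q xor (~R & P)) nand (S -> ~P) = T nand F = T
Thus S1 is true.

S2: This is ~(P -> S) <-> (~Q nand R).

P -> S = T -> T = T
~(P -> S) = ~T = F
~Q = ~F = T
~Q nand R = T nand T = F
~(P -> S) <-> (~Q nand R) = F <-> F = T
Hence S2 is true.

2 of the 2 statements are true (S1, S2).

2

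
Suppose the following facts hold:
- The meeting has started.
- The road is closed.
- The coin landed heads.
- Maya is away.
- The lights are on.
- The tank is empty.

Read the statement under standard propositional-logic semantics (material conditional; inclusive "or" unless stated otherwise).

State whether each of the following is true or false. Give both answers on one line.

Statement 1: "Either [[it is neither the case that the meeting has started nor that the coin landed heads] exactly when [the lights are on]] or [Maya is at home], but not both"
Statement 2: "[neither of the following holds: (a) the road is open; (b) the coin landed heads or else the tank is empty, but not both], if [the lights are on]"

Statement 1 false / Statement 2 true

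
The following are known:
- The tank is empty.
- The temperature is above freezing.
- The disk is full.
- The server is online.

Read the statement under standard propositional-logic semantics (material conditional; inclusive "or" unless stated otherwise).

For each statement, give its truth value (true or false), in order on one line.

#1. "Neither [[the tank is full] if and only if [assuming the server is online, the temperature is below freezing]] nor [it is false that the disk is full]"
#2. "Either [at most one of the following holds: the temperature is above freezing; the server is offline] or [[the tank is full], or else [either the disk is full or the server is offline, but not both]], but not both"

#1 False, #2 False

Let H = "the tank is full" (False), N = "the server is online" (True), P = "the temperature is below freezing" (False), D = "the disk is full" (True).

#1: This is (H iff (N -> P)) nor not D.

N -> P = True -> False = False
H iff (N -> P) = False iff False = True
not D = not True = False
(H iff (N -> P)) nor not D = True nor False = False
Thus #1 is false.

#2: Formalization: (not P nand not N) xor (H or (D xor not N))

not P = not False = True
not N = not True = False
not P nand not N = True nand False = True
not N = not True = False
D xor not N = True xor False = True
H or (D xor not N) = False or True = True
(not P nand not N) xor (H or (D xor not N)) = True xor True = False
So #2 is false.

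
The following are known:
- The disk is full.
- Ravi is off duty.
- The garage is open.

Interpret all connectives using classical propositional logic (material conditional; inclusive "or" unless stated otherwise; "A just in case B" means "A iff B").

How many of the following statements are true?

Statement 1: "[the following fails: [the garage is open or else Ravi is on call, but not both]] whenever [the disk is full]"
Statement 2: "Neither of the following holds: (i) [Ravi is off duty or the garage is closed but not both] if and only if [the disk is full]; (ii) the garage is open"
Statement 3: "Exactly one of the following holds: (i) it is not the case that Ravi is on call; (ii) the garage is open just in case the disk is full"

0

Let W = "the disk is full" (T), U = "the garage is closed" (F), Q = "Ravi is on call" (F).

Statement 1: Formalization: W -> ~(~U xor Q)

~U = ~F = T
~U xor Q = T xor F = T
~(~U xor Q) = ~T = F
W -> ~(~U xor Q) = T -> F = F
Thus Statement 1 is false.

Statement 2: Formalization: ((~Q xor U) <-> W) nor ~U

~Q = ~F = T
~Q xor U = T xor F = T
(~Q xor U) <-> W = T <-> T = T
~U = ~F = T
((~Q xor U) <-> W) nor ~U = T nor T = F
Hence Statement 2 is false.

Statement 3: In symbols: ~Q xor (~U <-> W)

~Q = ~F = T
~U = ~F = T
~U <-> W = T <-> T = T
~Q xor (~U <-> W) = T xor T = F
Thus Statement 3 is false.

0 of the 3 statements are true (none).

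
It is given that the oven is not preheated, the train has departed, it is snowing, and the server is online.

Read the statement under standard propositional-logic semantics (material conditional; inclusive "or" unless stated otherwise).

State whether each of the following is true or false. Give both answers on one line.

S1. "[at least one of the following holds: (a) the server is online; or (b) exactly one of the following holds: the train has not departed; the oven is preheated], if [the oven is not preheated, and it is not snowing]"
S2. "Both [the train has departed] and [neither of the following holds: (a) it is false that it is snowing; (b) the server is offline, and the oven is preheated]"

S1 T; S2 T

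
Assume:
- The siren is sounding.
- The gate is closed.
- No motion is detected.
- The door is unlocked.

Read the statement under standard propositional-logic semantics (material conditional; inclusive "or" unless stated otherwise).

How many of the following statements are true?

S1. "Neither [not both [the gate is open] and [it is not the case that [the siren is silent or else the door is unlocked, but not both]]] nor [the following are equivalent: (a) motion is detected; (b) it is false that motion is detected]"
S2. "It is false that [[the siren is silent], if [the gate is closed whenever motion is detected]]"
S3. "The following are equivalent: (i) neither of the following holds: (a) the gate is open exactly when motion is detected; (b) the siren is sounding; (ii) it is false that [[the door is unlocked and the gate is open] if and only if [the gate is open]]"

2

Let L = "the gate is open" (F), S = "the siren is sounding" (T), D = "the door is locked" (F), G = "motion is detected" (F).

S1: This is (L ↑ ¬(¬S ⊕ ¬D)) ↓ (G ↔ ¬G).

¬S = ¬T = F
¬D = ¬F = T
¬S ⊕ ¬D = F ⊕ T = T
¬(¬S ⊕ ¬D) = ¬T = F
L ↑ ¬(¬S ⊕ ¬D) = F ↑ F = T
¬G = ¬F = T
G ↔ ¬G = F ↔ T = F
(L ↑ ¬(¬S ⊕ ¬D)) ↓ (G ↔ ¬G) = T ↓ F = F
So S1 is false.

S2: This is ¬((G → ¬L) → ¬S).

¬L = ¬F = T
G → ¬L = F → T = T
¬S = ¬T = F
(G → ¬L) → ¬S = T → F = F
¬((G → ¬L) → ¬S) = ¬F = T
Thus S2 is true.

S3: In symbols: ((L ↔ G) ↓ S) ↔ ¬((¬D ∧ L) ↔ L)

L ↔ G = F ↔ F = T
(L ↔ G) ↓ S = T ↓ T = F
¬D = ¬F = T
¬D ∧ L = T ∧ F = F
(¬D ∧ L) ↔ L = F ↔ F = T
¬((¬D ∧ L) ↔ L) = ¬T = F
((L ↔ G) ↓ S) ↔ ¬((¬D ∧ L) ↔ L) = F ↔ F = T
Thus S3 is true.

2 of the 3 statements are true.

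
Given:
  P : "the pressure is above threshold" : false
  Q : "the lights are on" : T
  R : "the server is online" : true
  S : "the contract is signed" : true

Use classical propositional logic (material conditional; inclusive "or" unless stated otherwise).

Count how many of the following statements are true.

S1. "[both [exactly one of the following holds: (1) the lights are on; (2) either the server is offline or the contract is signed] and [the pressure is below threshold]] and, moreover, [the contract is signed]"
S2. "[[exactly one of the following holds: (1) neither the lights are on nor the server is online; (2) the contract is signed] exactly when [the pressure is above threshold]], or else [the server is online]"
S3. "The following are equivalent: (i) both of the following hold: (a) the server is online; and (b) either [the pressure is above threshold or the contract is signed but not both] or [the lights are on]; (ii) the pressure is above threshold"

1

S1: Formalization: ((Q xor (~R | S)) & ~P) & S

~R = ~T = F
~R | S = F | T = T
Q xor (~R | S) = T xor T = F
~P = ~F = T
(Q xor (~R | S)) & ~P = F & T = F
((Q xor (~R | S)) & ~P) & S = F & T = F
Thus S1 is false.

S2: In symbols: (((Q nor R) xor S) <-> P) | R

Q nor R = T nor T = F
(Q nor R) xor S = F xor T = T
((Q nor R) xor S) <-> P = T <-> F = F
(((Q nor R) xor S) <-> P) | R = F | T = T
Hence S2 is true.

S3: Formalization: (R & ((P xor S) | Q)) <-> P

P xor S = F xor T = T
(P xor S) | Q = T | T = T
R & ((P xor S) | Q) = T & T = T
(R & ((P xor S) | Q)) <-> P = T <-> F = F
Hence S3 is false.

True statements: 1.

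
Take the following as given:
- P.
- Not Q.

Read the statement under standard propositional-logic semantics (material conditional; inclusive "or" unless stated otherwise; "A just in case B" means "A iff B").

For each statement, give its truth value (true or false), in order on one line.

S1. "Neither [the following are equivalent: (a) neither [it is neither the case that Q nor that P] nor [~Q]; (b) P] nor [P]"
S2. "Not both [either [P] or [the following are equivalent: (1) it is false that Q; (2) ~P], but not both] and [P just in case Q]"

S1: Parsed as (((Q nor P) nor ~Q) <-> P) nor P

Q nor P = F nor T = F
~Q = ~F = T
(Q nor P) nor ~Q = F nor T = F
((Q nor P) nor ~Q) <-> P = F <-> T = F
(((Q nor P) nor ~Q) <-> P) nor P = F nor T = F
Hence S1 is false.

S2: Formalization: (P xor (~Q <-> ~P)) nand (P <-> Q)

~Q = ~F = T
~P = ~T = F
~Q <-> ~P = T <-> F = F
P xor (~Q <-> ~P) = T xor F = T
P <-> Q = T <-> F = F
(P xor (~Q <-> ~P)) nand (P <-> Q) = T nand F = T
Thus S2 is true.

S1 F / S2 T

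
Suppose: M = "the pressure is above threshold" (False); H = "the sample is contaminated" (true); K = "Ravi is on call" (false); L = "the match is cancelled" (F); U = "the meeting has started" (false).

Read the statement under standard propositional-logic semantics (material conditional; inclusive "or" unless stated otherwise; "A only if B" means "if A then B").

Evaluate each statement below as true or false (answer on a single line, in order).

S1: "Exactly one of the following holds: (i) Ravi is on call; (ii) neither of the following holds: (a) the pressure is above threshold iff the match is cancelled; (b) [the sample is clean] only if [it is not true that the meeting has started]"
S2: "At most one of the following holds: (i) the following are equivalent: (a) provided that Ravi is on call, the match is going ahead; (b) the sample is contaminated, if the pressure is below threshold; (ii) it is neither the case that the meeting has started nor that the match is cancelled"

S1 F; S2 F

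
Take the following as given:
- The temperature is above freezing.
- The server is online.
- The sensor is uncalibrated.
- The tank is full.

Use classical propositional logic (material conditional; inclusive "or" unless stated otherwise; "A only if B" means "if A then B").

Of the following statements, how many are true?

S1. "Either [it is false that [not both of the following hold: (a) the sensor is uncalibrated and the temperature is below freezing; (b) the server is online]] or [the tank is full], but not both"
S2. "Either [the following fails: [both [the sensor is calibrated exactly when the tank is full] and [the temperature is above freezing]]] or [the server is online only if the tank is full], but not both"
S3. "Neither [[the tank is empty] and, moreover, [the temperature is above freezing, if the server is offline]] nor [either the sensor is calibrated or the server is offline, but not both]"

2

Let S = "the sensor is calibrated" (F), W = "the temperature is below freezing" (F), L = "the server is online" (T), G = "the tank is full" (T).

S1: Parsed as ¬((¬S ∧ W) ↑ L) ⊕ G

¬S = ¬F = T
¬S ∧ W = T ∧ F = F
(¬S ∧ W) ↑ L = F ↑ T = T
¬((¬S ∧ W) ↑ L) = ¬T = F
¬((¬S ∧ W) ↑ L) ⊕ G = F ⊕ T = T
Hence S1 is true.

S2: Formalization: ¬((S ↔ G) ∧ ¬W) ⊕ (L → G)

S ↔ G = F ↔ T = F
¬W = ¬F = T
(S ↔ G) ∧ ¬W = F ∧ T = F
¬((S ↔ G) ∧ ¬W) = ¬F = T
L → G = T → T = T
¬((S ↔ G) ∧ ¬W) ⊕ (L → G) = T ⊕ T = F
Hence S2 is false.

S3: Parsed as (¬G ∧ (¬L → ¬W)) ↓ (S ⊕ ¬L)

¬G = ¬T = F
¬L = ¬T = F
¬W = ¬F = T
¬L → ¬W = F → T = T
¬G ∧ (¬L → ¬W) = F ∧ T = F
¬L = ¬T = F
S ⊕ ¬L = F ⊕ F = F
(¬G ∧ (¬L → ¬W)) ↓ (S ⊕ ¬L) = F ↓ F = T
So S3 is true.

2 of the 3 statements are true.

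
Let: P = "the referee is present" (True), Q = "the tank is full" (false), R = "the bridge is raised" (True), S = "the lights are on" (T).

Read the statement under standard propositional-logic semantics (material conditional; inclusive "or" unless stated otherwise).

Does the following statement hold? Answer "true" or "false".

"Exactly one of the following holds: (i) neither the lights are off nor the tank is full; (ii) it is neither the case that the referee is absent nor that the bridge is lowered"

The statement is false.

Values: S=T, Q=F, P=T, R=T.
Formalization: (¬S ↓ Q) ⊕ (¬P ↓ ¬R)

¬S = ¬T = F
¬S ↓ Q = F ↓ F = T
¬P = ¬T = F
¬R = ¬T = F
¬P ↓ ¬R = F ↓ F = T
(¬S ↓ Q) ⊕ (¬P ↓ ¬R) = T ⊕ T = F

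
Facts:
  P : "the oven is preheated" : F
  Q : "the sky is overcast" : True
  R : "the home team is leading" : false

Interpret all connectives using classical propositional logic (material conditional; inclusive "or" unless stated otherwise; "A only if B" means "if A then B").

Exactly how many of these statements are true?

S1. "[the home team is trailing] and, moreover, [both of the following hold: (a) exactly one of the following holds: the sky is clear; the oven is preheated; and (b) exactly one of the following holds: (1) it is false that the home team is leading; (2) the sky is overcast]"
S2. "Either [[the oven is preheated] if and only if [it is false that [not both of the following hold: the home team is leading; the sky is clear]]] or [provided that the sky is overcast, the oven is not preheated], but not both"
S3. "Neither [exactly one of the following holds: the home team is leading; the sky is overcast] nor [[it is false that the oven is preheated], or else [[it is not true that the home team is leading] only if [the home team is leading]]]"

0

S1: In symbols: ¬R ∧ ((¬Q ⊕ P) ∧ (¬R ⊕ Q))

¬R = ¬F = T
¬Q = ¬T = F
¬Q ⊕ P = F ⊕ F = F
¬R = ¬F = T
¬R ⊕ Q = T ⊕ T = F
(¬Q ⊕ P) ∧ (¬R ⊕ Q) = F ∧ F = F
¬R ∧ ((¬Q ⊕ P) ∧ (¬R ⊕ Q)) = T ∧ F = F
Thus S1 is false.

S2: Formalization: (P ↔ ¬(R ↑ ¬Q)) ⊕ (Q → ¬P)

¬Q = ¬T = F
R ↑ ¬Q = F ↑ F = T
¬(R ↑ ¬Q) = ¬T = F
P ↔ ¬(R ↑ ¬Q) = F ↔ F = T
¬P = ¬F = T
Q → ¬P = T → T = T
(P ↔ ¬(R ↑ ¬Q)) ⊕ (Q → ¬P) = T ⊕ T = F
Thus S2 is false.

S3: This is (R ⊕ Q) ↓ (¬P ∨ (¬R → R)).

R ⊕ Q = F ⊕ T = T
¬P = ¬F = T
¬R = ¬F = T
¬R → R = T → F = F
¬P ∨ (¬R → R) = T ∨ F = T
(R ⊕ Q) ↓ (¬P ∨ (¬R → R)) = T ↓ T = F
Hence S3 is false.

True statements: 0 (none).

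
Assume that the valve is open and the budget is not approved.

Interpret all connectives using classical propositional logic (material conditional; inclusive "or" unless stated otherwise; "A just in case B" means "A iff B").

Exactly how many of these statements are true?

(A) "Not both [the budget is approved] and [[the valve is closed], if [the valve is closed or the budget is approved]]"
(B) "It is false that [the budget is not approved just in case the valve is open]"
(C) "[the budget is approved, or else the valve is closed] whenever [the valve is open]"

1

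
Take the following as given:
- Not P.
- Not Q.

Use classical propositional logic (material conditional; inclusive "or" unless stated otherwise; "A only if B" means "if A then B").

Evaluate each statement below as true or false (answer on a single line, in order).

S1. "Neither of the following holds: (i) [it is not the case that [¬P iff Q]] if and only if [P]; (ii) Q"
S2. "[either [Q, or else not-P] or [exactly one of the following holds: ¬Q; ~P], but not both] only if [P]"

S1 true / S2 false

S1: Formalization: (not (not P iff Q) iff P) nor Q

not P = not False = True
not P iff Q = True iff False = False
not (not P iff Q) = not False = True
not (not P iff Q) iff P = True iff False = False
(not (not P iff Q) iff P) nor Q = False nor False = True
Thus S1 is true.

S2: Formalization: ((Q or not P) xor (not Q xor not P)) -> P

not P = not False = True
Q or not P = False or True = True
not Q = not False = True
not P = not False = True
not Q xor not P = True xor True = False
(Q or not P) xor (not Q xor not P) = True xor False = True
((Q or not P) xor (not Q xor not P)) -> P = True -> False = False
Thus S2 is false.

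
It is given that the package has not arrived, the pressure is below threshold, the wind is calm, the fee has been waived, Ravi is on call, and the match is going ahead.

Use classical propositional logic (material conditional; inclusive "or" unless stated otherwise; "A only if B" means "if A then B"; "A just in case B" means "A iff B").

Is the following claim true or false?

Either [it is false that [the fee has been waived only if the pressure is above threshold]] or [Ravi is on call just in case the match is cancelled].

True.

Let D = "the fee has been waived" (T), P = "the pressure is above threshold" (F), S = "Ravi is on call" (T), W = "the match is cancelled" (F).
Formalization: ~(D -> P) | (S <-> W)

D -> P = T -> F = F
~(D -> P) = ~F = T
S <-> W = T <-> F = F
~(D -> P) | (S <-> W) = T | F = T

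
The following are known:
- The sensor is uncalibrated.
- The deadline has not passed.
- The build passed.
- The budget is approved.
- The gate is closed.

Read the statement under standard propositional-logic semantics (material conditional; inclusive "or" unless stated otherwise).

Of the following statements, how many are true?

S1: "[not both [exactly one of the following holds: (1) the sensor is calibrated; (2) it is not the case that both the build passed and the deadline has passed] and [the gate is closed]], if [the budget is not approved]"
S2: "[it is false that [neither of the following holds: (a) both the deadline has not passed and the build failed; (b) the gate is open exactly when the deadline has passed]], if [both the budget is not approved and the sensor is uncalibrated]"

2

Let D = "the budget is approved" (True), W = "the sensor is calibrated" (False), V = "the build passed" (True), G = "the deadline has passed" (False), P = "the gate is open" (False).

S1: This is not D -> ((W xor (V nand G)) nand not P).

not D = not True = False
V nand G = True nand False = True
W xor (V nand G) = False xor True = True
not P = not False = True
(W xor (V nand G)) nand not P = True nand True = False
not D -> ((W xor (V nand G)) nand not P) = False -> False = True
So S1 is true.

S2: Formalization: (not D and not W) -> not ((not G and not V) nor (P iff G))

not D = not True = False
not W = not False = True
not D and not W = False and True = False
not G = not False = True
not V = not True = False
not G and not V = True and False = False
P iff G = False iff False = True
(not G and not V) nor (P iff G) = False nor True = False
not ((not G and not V) nor (P iff G)) = not False = True
(not D and not W) -> not ((not G and not V) nor (P iff G)) = False -> True = True
So S2 is true.

Count: 2.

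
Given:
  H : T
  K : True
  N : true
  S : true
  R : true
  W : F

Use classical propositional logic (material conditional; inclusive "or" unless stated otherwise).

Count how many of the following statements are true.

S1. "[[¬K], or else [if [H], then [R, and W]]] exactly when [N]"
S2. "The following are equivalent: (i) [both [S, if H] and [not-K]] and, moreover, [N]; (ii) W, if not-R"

S1: Parsed as (not K or (H -> (R and W))) iff N

not K = not True = False
R and W = True and False = False
H -> (R and W) = True -> False = False
not K or (H -> (R and W)) = False or False = False
(not K or (H -> (R and W))) iff N = False iff True = False
Hence S1 is false.

S2: Parsed as (((H -> S) and not K) and N) iff (not R -> W)

H -> S = True -> True = True
not K = not True = False
(H -> S) and not K = True and False = False
((H -> S) and not K) and N = False and True = False
not R = not True = False
not R -> W = False -> False = True
(((H -> S) and not K) and N) iff (not R -> W) = False iff True = False
Hence S2 is false.

True statements: 0 (none).

0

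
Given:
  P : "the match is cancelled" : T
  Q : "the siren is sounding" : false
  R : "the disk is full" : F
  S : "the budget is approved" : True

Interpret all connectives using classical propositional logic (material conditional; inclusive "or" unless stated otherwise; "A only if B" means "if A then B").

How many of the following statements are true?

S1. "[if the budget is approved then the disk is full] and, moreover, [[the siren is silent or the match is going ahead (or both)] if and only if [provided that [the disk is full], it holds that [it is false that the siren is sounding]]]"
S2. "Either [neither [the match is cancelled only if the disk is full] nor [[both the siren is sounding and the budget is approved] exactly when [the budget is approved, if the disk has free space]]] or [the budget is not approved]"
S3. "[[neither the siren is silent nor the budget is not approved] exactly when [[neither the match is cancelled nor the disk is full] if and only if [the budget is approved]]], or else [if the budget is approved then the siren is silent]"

2

S1: In symbols: (S -> R) & ((~Q | ~P) <-> (R -> ~Q))

S -> R = T -> F = F
~Q = ~F = T
~P = ~T = F
~Q | ~P = T | F = T
~Q = ~F = T
R -> ~Q = F -> T = T
(~Q | ~P) <-> (R -> ~Q) = T <-> T = T
(S -> R) & ((~Q | ~P) <-> (R -> ~Q)) = F & T = F
So S1 is false.

S2: Formalization: ((P -> R) nor ((Q & S) <-> (~R -> S))) | ~S

P -> R = T -> F = F
Q & S = F & T = F
~R = ~F = T
~R -> S = T -> T = T
(Q & S) <-> (~R -> S) = F <-> T = F
(P -> R) nor ((Q & S) <-> (~R -> S)) = F nor F = T
~S = ~T = F
((P -> R) nor ((Q & S) <-> (~R -> S))) | ~S = T | F = T
Hence S2 is true.

S3: In symbols: ((~Q nor ~S) <-> ((P nor R) <-> S)) | (S -> ~Q)

~Q = ~F = T
~S = ~T = F
~Q nor ~S = T nor F = F
P nor R = T nor F = F
(P nor R) <-> S = F <-> T = F
(~Q nor ~S) <-> ((P nor R) <-> S) = F <-> F = T
~Q = ~F = T
S -> ~Q = T -> T = T
((~Q nor ~S) <-> ((P nor R) <-> S)) | (S -> ~Q) = T | T = T
Hence S3 is true.

True statements: 2.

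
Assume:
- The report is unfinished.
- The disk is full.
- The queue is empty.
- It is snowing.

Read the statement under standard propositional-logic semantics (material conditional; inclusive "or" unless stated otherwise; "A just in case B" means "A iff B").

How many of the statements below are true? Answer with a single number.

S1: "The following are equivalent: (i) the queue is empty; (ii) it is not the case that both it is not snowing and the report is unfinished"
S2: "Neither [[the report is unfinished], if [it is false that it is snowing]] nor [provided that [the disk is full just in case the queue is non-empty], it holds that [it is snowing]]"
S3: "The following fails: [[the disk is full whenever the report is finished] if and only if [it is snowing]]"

Let Q = "the queue is empty" (T), K = "it is snowing" (T), S = "the report is finished" (F), H = "the disk is full" (T).

S1: Parsed as Q <-> (~K nand ~S)

~K = ~T = F
~S = ~F = T
~K nand ~S = F nand T = T
Q <-> (~K nand ~S) = T <-> T = T
Thus S1 is true.

S2: Parsed as (~K -> ~S) nor ((H <-> ~Q) -> K)

~K = ~T = F
~S = ~F = T
~K -> ~S = F -> T = T
~Q = ~T = F
H <-> ~Q = T <-> F = F
(H <-> ~Q) -> K = F -> T = T
(~K -> ~S) nor ((H <-> ~Q) -> K) = T nor T = F
Thus S2 is false.

S3: In symbols: ~((S -> H) <-> K)

S -> H = F -> T = T
(S -> H) <-> K = T <-> T = T
~((S -> H) <-> K) = ~T = F
Thus S3 is false.

True statements: 1.

1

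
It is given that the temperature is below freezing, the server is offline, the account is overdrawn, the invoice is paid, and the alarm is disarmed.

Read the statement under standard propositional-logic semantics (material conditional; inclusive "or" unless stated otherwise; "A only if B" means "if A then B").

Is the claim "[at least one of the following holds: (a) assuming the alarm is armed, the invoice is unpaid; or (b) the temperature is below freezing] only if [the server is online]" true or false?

False.

Let U = "the alarm is armed" (F), S = "the invoice is paid" (T), P = "the temperature is below freezing" (T), Q = "the server is online" (F).
Formalization: ((U -> ~S) | P) -> Q

~S = ~T = F
U -> ~S = F -> F = T
(U -> ~S) | P = T | T = T
((U -> ~S) | P) -> Q = T -> F = F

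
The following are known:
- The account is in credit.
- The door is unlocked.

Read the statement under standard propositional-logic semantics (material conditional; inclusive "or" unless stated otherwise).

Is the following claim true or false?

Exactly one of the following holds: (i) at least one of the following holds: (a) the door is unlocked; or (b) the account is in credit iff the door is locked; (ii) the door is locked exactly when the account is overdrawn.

The statement is false.

Let G = "the door is locked" (False), S = "the account is overdrawn" (False).
Formalization: (not G or (not S iff G)) xor (G iff S)

not G = not False = True
not S = not False = True
not S iff G = True iff False = False
not G or (not S iff G) = True or False = True
G iff S = False iff False = True
(not G or (not S iff G)) xor (G iff S) = True xor True = False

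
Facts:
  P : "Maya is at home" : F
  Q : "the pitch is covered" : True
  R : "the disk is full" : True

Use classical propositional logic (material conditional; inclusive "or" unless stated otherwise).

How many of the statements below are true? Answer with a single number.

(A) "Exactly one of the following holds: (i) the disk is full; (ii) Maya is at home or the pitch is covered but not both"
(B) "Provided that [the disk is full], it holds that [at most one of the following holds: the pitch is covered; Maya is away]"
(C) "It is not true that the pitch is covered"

0

(A): This is R xor (P xor Q).

P xor Q = False xor True = True
R xor (P xor Q) = True xor True = False
Hence (A) is false.

(B): In symbols: R -> (Q nand not P)

not P = not False = True
Q nand not P = True nand True = False
R -> (Q nand not P) = True -> False = False
Thus (B) is false.

(C): Formalization: not Q

not Q = not True = False
So (C) is false.

True statements: 0 (none).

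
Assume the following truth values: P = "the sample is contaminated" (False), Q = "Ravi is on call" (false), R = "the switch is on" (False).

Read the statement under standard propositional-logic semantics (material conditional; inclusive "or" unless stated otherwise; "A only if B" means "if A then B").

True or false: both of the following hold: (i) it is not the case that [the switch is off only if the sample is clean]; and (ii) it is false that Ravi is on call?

False

Parsed as not (not R -> not P) and not Q

not R = not False = True
not P = not False = True
not R -> not P = True -> True = True
not (not R -> not P) = not True = False
not Q = not False = True
not (not R -> not P) and not Q = False and True = False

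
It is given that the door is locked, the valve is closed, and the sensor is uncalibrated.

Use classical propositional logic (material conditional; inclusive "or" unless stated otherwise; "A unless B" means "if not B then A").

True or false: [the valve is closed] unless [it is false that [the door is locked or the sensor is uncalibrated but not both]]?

Let W = "the valve is open" (F), R = "the door is locked" (T), U = "the sensor is calibrated" (F).
Parsed as ~W | ~(R xor ~U)

~W = ~F = T
~U = ~F = T
R xor ~U = T xor T = F
~(R xor ~U) = ~F = T
~W | ~(R xor ~U) = T | T = T

true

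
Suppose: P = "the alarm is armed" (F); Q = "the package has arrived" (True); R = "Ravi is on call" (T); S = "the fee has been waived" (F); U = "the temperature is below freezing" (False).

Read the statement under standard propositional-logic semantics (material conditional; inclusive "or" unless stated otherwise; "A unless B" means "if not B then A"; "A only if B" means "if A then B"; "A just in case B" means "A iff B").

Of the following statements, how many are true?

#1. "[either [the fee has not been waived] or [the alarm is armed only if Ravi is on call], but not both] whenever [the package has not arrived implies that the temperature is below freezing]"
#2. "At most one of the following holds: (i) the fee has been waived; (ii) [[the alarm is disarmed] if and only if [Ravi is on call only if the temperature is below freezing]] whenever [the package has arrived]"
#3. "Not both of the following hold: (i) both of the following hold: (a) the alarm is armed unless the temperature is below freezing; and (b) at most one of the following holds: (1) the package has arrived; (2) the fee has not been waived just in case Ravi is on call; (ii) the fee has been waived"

#1: Parsed as (not Q -> U) -> (not S xor (P -> R))

not Q = not True = False
not Q -> U = False -> False = True
not S = not False = True
P -> R = False -> True = True
not S xor (P -> R) = True xor True = False
(not Q -> U) -> (not S xor (P -> R)) = True -> False = False
So #1 is false.

#2: In symbols: S nand (Q -> (not P iff (R -> U)))

not P = not False = True
R -> U = True -> False = False
not P iff (R -> U) = True iff False = False
Q -> (not P iff (R -> U)) = True -> False = False
S nand (Q -> (not P iff (R -> U))) = False nand False = True
Hence #2 is true.

#3: In symbols: ((P or U) and (Q nand (not S iff R))) nand S

P or U = False or False = False
not S = not False = True
not S iff R = True iff True = True
Q nand (not S iff R) = True nand True = False
(P or U) and (Q nand (not S iff R)) = False and False = False
((P or U) and (Q nand (not S iff R))) nand S = False nand False = True
So #3 is true.

2 of the 3 statements are true (#2, #3).

2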